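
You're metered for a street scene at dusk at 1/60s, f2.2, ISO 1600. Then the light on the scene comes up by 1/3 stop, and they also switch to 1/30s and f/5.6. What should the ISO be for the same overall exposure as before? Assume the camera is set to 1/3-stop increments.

Scene light: 1/3 stop brighter.
Shutter speed: 1/60 → 1/50 → 1/40 → 1/30 — 1 stop slower (brighter).
Aperture: f/2.2 → f/2.5 → f/2.8 → f/3.2 → f/3.5 → f/4 → f/4.5 → f/5 → f/5.6 — 2 2/3 stops narrower (darker).
Net so far: 1 1/3 stops darker. ISO: 1600 → 2000 → 2500 → 3200 → 4000.

ISO 4000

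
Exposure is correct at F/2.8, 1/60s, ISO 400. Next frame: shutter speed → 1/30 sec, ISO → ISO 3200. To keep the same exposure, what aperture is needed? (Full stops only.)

Shutter speed: 1/60 → 1/30 — 1 stop slower (brighter).
ISO: 400 → 800 → 1600 → 3200 — 3 stops higher (brighter).
Net change so far: 4 stops brighter. Offset with the aperture: f/2.8 → f/4 → f/5.6 → f/8 → f/11.

f/11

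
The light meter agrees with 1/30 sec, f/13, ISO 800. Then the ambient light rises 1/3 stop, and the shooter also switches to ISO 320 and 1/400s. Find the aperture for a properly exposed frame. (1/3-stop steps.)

Scene light: 1/3 stop brighter.
ISO: 800 → 640 → 500 → 400 → 320 — 1 1/3 stops lower (darker).
Shutter speed: 1/30 → 1/40 → 1/50 → 1/60 → 1/80 → 1/100 → 1/125 → 1/160 → 1/200 → 1/250 → 1/320 → 1/400 — 3 2/3 stops faster (darker).
Net so far: 4 2/3 stops darker. Aperture: f/13 → f/11 → f/10 → f/9 → f/8 → f/7.1 → f/6.3 → f/5.6 → f/5 → f/4.5 → f/4 → f/3.5 → f/3.2 → f/2.8 → f/2.5.

f/2.5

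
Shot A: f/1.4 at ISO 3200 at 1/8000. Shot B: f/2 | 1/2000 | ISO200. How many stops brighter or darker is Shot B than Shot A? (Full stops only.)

Aperture: f/1.4 → f/2 — 1 stop smaller aperture (darker).
Shutter speed: 1/8000 → 1/4000 → 1/2000 — 2 stops longer (brighter).
ISO: 3200 → 1600 → 800 → 400 → 200 — 4 stops lower (darker).
Net: −1 +2 −4 = −3 stops.

3 stops darker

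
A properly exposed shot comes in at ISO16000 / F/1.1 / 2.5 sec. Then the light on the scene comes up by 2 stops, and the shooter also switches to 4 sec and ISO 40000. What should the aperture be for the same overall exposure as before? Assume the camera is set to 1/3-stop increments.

Scene light: 2 stops brighter.
Shutter speed: 2.5 → 3.2 → 4 — 2/3 stop slower (brighter).
ISO: 16000 → 20000 → 25600 → 32000 → 40000 — 1 1/3 stops raised (brighter).
Net so far: 4 stops brighter. Aperture: f/1.1 → f/1.2 → f/1.4 → f/1.6 → f/1.8 → f/2 → f/2.2 → f/2.5 → f/2.8 → f/3.2 → f/3.5 → f/4 → f/4.5.

f/4.5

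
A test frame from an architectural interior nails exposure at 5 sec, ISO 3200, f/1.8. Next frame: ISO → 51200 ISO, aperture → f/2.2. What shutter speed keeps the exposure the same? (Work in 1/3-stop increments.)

ISO: 3200 → 4000 → 5000 → 6400 → 8000 → 10000 → 12800 → 16000 → 20000 → 25600 → 32000 → 40000 → 51200 — 4 stops raised (brighter).
Aperture: f/1.8 → f/2 → f/2.2 — 2/3 stop smaller aperture (darker).
Net change so far: 3 1/3 stops brighter. Offset with the shutter speed: 5 → 4 → 3.2 → 2.5 → 2 → 1.6 → 1.3 → 1 → 0.8 → 0.6 → 0.5.

0.5 s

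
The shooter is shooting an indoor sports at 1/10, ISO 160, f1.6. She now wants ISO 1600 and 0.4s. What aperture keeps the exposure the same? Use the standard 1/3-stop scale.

f/10

ISO: 160 → 200 → 250 → 320 → 400 → 500 → 640 → 800 → 1000 → 1250 → 1600 — 3 1/3 stops raised (brighter).
Shutter speed: 1/10 → 1/8 → 1/6 → 1/5 → 1/4 → 0.3 → 0.4 — 2 stops slower (brighter).
Net change so far: 5 1/3 stops brighter. Offset with the aperture: f/1.6 → f/1.8 → f/2 → f/2.2 → f/2.5 → f/2.8 → f/3.2 → f/3.5 → f/4 → f/4.5 → f/5 → f/5.6 → f/6.3 → f/7.1 → f/8 → f/9 → f/10.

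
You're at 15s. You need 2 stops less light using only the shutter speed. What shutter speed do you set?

4 s

Shutter speed: 15 → 8 → 4 — 2 stops shorter (darker).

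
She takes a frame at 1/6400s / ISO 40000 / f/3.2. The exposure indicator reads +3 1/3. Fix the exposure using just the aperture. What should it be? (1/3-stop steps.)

Overexposed by 3 1/3 stops → need 3 1/3 stops darker.
Aperture: f/3.2 → f/3.5 → f/4 → f/4.5 → f/5 → f/5.6 → f/6.3 → f/7.1 → f/8 → f/9 → f/10.

f/10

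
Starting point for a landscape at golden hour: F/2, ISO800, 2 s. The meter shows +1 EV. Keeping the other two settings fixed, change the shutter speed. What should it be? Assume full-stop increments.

1 s

Overexposed by 1 stop → need 1 stop darker.
Shutter speed: 2 → 1.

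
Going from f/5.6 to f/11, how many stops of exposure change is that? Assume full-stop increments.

2 stops

f/5.6 → f/8 → f/11 — count the steps: 2 stops.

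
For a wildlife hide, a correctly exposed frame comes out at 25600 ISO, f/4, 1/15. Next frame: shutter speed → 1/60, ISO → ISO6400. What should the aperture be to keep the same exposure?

f/1.0

Shutter speed: 1/15 → 1/30 → 1/60 — 2 stops shorter (darker).
ISO: 25600 → 12800 → 6400 — 2 stops lower (darker).
Net change so far: 4 stops darker. Offset with the aperture: f/4 → f/2.8 → f/2 → f/1.4 → f/1.0.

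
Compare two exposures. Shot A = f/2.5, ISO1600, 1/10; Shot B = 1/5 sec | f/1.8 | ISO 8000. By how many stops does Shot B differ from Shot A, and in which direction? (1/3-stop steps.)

Aperture: f/2.5 → f/2.2 → f/2 → f/1.8 — 1 stop larger aperture (brighter).
Shutter speed: 1/10 → 1/8 → 1/6 → 1/5 — 1 stop slower (brighter).
ISO: 1600 → 2000 → 2500 → 3200 → 4000 → 5000 → 6400 → 8000 — 2 1/3 stops raised (brighter).
Net: +1 +1 +2 1/3 = +4 1/3 stops.

4 1/3 stops brighter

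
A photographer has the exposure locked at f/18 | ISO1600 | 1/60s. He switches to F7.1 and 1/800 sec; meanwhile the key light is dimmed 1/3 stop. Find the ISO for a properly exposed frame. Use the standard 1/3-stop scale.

Scene light: 1/3 stop darker.
Aperture: f/18 → f/16 → f/14 → f/13 → f/11 → f/10 → f/9 → f/8 → f/7.1 — 2 2/3 stops opened up (brighter).
Shutter speed: 1/60 → 1/80 → 1/100 → 1/125 → 1/160 → 1/200 → 1/250 → 1/320 → 1/400 → 1/500 → 1/640 → 1/800 — 3 2/3 stops faster (darker).
Net so far: 1 1/3 stops darker. ISO: 1600 → 2000 → 2500 → 3200 → 4000.

ISO 4000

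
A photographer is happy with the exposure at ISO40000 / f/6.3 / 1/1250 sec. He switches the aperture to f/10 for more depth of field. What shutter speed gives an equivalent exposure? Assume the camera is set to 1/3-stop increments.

Aperture: f/6.3 → f/7.1 → f/8 → f/9 → f/10 — 1 1/3 stops stopped down (darker).
Need 1 1/3 stops brighter from the shutter speed: 1/1250 → 1/1000 → 1/800 → 1/640 → 1/500.

1/500s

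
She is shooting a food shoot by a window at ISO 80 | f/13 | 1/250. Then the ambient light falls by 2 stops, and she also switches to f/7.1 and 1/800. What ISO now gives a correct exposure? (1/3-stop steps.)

Scene light: 2 stops darker.
Aperture: f/13 → f/11 → f/10 → f/9 → f/8 → f/7.1 — 1 2/3 stops larger aperture (brighter).
Shutter speed: 1/250 → 1/320 → 1/400 → 1/500 → 1/640 → 1/800 — 1 2/3 stops faster (darker).
Net so far: 2 stops darker. ISO: 80 → 100 → 125 → 160 → 200 → 250 → 320.

ISO 320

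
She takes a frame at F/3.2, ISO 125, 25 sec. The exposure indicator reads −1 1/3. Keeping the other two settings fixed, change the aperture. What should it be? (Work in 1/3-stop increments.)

Underexposed by 1 1/3 stops → need 1 1/3 stops brighter.
Aperture: f/3.2 → f/2.8 → f/2.5 → f/2.2 → f/2.

f/2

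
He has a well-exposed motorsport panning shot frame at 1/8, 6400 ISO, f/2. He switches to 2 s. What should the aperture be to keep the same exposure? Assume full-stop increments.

Shutter speed: 1/8 → 1/4 → 1/2 → 1 → 2 — 4 stops longer (brighter).
Need 4 stops darker from the aperture: f/2 → f/2.8 → f/4 → f/5.6 → f/8.

f/8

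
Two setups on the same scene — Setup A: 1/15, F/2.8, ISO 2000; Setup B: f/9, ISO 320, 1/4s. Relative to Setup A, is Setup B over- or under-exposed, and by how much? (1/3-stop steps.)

4 stops darker

Aperture: f/2.8 → f/3.2 → f/3.5 → f/4 → f/4.5 → f/5 → f/5.6 → f/6.3 → f/7.1 → f/8 → f/9 — 3 1/3 stops stopped down (darker).
Shutter speed: 1/15 → 1/13 → 1/10 → 1/8 → 1/6 → 1/5 → 1/4 — 2 stops longer (brighter).
ISO: 2000 → 1600 → 1250 → 1000 → 800 → 640 → 500 → 400 → 320 — 2 2/3 stops dropped (darker).
Net: −3 1/3 +2 −2 2/3 = −4 stops.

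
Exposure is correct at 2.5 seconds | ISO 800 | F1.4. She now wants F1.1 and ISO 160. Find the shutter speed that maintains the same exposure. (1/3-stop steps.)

Aperture: f/1.4 → f/1.2 → f/1.1 — 2/3 stop wider (brighter).
ISO: 800 → 640 → 500 → 400 → 320 → 250 → 200 → 160 — 2 1/3 stops dropped (darker).
Net change so far: 1 2/3 stops darker. Offset with the shutter speed: 2.5 → 3.2 → 4 → 5 → 6 → 8.

8 s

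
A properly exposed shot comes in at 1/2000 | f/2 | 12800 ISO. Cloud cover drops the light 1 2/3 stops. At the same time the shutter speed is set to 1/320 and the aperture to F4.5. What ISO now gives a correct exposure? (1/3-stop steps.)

Scene light: 1 2/3 stops darker.
Shutter speed: 1/2000 → 1/1600 → 1/1250 → 1/1000 → 1/800 → 1/640 → 1/500 → 1/400 → 1/320 — 2 2/3 stops longer (brighter).
Aperture: f/2 → f/2.2 → f/2.5 → f/2.8 → f/3.2 → f/3.5 → f/4 → f/4.5 — 2 1/3 stops smaller aperture (darker).
Net so far: 1 1/3 stops darker. ISO: 12800 → 16000 → 20000 → 25600 → 32000.

ISO 32000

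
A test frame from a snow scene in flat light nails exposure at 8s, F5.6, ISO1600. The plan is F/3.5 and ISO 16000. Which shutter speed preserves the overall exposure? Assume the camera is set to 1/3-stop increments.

0.3 s

Aperture: f/5.6 → f/5 → f/4.5 → f/4 → f/3.5 — 1 1/3 stops wider (brighter).
ISO: 1600 → 2000 → 2500 → 3200 → 4000 → 5000 → 6400 → 8000 → 10000 → 12800 → 16000 — 3 1/3 stops higher (brighter).
Net change so far: 4 2/3 stops brighter. Offset with the shutter speed: 8 → 6 → 5 → 4 → 3.2 → 2.5 → 2 → 1.6 → 1.3 → 1 → 0.8 → 0.6 → 0.5 → 0.4 → 0.3.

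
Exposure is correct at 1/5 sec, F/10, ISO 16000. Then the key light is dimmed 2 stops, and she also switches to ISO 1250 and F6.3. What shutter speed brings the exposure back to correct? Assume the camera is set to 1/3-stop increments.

4 s

Scene light: 2 stops darker.
ISO: 16000 → 12800 → 10000 → 8000 → 6400 → 5000 → 4000 → 3200 → 2500 → 2000 → 1600 → 1250 — 3 2/3 stops dropped (darker).
Aperture: f/10 → f/9 → f/8 → f/7.1 → f/6.3 — 1 1/3 stops opened up (brighter).
Net so far: 4 1/3 stops darker. Shutter speed: 1/5 → 1/4 → 0.3 → 0.4 → 0.5 → 0.6 → 0.8 → 1 → 1.3 → 1.6 → 2 → 2.5 → 3.2 → 4.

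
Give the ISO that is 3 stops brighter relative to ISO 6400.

ISO: 6400 → 12800 → 25600 → 51200 — 3 stops raised (brighter).

ISO 51200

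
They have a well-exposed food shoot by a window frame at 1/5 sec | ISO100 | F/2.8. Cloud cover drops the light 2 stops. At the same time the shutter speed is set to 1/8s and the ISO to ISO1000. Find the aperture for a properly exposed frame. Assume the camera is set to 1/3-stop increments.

Scene light: 2 stops darker.
Shutter speed: 1/5 → 1/6 → 1/8 — 2/3 stop shorter (darker).
ISO: 100 → 125 → 160 → 200 → 250 → 320 → 400 → 500 → 640 → 800 → 1000 — 3 1/3 stops higher (brighter).
Net so far: 2/3 stop brighter. Aperture: f/2.8 → f/3.2 → f/3.5.

f/3.5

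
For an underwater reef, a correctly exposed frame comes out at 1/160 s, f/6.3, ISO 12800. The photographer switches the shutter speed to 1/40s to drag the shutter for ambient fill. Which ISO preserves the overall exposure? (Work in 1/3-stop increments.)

Shutter speed: 1/160 → 1/125 → 1/100 → 1/80 → 1/60 → 1/50 → 1/40 — 2 stops longer (brighter).
Need 2 stops darker from the ISO: 12800 → 10000 → 8000 → 6400 → 5000 → 4000 → 3200.

ISO 3200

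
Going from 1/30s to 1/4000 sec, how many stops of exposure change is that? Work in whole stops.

1/30 → 1/60 → 1/125 → 1/250 → 1/500 → 1/1000 → 1/2000 → 1/4000 — count the steps: 7 stops.

7 stops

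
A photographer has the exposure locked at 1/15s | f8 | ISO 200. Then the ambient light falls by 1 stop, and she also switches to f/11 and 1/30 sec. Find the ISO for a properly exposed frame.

Scene light: 1 stop darker.
Aperture: f/8 → f/11 — 1 stop smaller aperture (darker).
Shutter speed: 1/15 → 1/30 — 1 stop shorter (darker).
Net so far: 3 stops darker. ISO: 200 → 400 → 800 → 1600.

ISO 1600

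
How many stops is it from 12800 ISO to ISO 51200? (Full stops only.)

2 stops

12800 → 25600 → 51200 — count the steps: 2 stops.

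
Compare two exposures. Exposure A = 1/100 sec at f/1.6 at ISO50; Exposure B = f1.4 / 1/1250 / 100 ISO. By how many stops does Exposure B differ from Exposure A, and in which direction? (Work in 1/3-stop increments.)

Aperture: f/1.6 → f/1.4 — 1/3 stop larger aperture (brighter).
Shutter speed: 1/100 → 1/125 → 1/160 → 1/200 → 1/250 → 1/320 → 1/400 → 1/500 → 1/640 → 1/800 → 1/1000 → 1/1250 — 3 2/3 stops faster (darker).
ISO: 50 → 64 → 80 → 100 — 1 stop higher (brighter).
Net: +1/3 −3 2/3 +1 = −2 1/3 stops.

2 1/3 stops darker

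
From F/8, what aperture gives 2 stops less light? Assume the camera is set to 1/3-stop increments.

Aperture: f/8 → f/9 → f/10 → f/11 → f/13 → f/14 → f/16 — 2 stops narrower (darker).

f/16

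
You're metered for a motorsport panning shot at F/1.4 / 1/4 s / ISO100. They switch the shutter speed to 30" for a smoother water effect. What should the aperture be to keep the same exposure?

Shutter speed: 1/4 → 1/2 → 1 → 2 → 4 → 8 → 15 → 30 — 7 stops longer (brighter).
Need 7 stops darker from the aperture: f/1.4 → f/2 → f/2.8 → f/4 → f/5.6 → f/8 → f/11 → f/16.

f/16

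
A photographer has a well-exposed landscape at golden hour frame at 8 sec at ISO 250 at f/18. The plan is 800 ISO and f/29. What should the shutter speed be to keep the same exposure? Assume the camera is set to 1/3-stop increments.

6 s

ISO: 250 → 320 → 400 → 500 → 640 → 800 — 1 2/3 stops raised (brighter).
Aperture: f/18 → f/20 → f/22 → f/25 → f/29 — 1 1/3 stops narrower (darker).
Net change so far: 1/3 stop brighter. Offset with the shutter speed: 8 → 6.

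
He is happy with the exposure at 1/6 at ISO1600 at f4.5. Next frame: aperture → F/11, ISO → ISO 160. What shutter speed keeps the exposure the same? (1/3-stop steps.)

Aperture: f/4.5 → f/5 → f/5.6 → f/6.3 → f/7.1 → f/8 → f/9 → f/10 → f/11 — 2 2/3 stops narrower (darker).
ISO: 1600 → 1250 → 1000 → 800 → 640 → 500 → 400 → 320 → 250 → 200 → 160 — 3 1/3 stops dropped (darker).
Net change so far: 6 stops darker. Offset with the shutter speed: 1/6 → 1/5 → 1/4 → 0.3 → 0.4 → 0.5 → 0.6 → 0.8 → 1 → 1.3 → 1.6 → 2 → 2.5 → 3.2 → 4 → 5 → 6 → 8 → 10.

10 s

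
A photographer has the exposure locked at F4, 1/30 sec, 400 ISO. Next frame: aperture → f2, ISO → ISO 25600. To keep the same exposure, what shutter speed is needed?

1/8000s

Aperture: f/4 → f/2.8 → f/2 — 2 stops opened up (brighter).
ISO: 400 → 800 → 1600 → 3200 → 6400 → 12800 → 25600 — 6 stops raised (brighter).
Net change so far: 8 stops brighter. Offset with the shutter speed: 1/30 → 1/60 → 1/125 → 1/250 → 1/500 → 1/1000 → 1/2000 → 1/4000 → 1/8000.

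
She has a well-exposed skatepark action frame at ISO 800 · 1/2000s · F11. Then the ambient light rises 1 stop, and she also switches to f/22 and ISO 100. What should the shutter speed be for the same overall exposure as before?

Scene light: 1 stop brighter.
Aperture: f/11 → f/16 → f/22 — 2 stops smaller aperture (darker).
ISO: 800 → 400 → 200 → 100 — 3 stops dropped (darker).
Net so far: 4 stops darker. Shutter speed: 1/2000 → 1/1000 → 1/500 → 1/250 → 1/125.

1/125s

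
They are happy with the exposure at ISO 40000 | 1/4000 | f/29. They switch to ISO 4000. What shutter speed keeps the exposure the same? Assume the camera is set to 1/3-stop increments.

ISO: 40000 → 32000 → 25600 → 20000 → 16000 → 12800 → 10000 → 8000 → 6400 → 5000 → 4000 — 3 1/3 stops dropped (darker).
Need 3 1/3 stops brighter from the shutter speed: 1/4000 → 1/3200 → 1/2500 → 1/2000 → 1/1600 → 1/1250 → 1/1000 → 1/800 → 1/640 → 1/500 → 1/400.

1/400s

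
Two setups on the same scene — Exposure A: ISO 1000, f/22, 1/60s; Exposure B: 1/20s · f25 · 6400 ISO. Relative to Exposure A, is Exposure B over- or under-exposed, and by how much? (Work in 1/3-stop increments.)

Aperture: f/22 → f/25 — 1/3 stop narrower (darker).
Shutter speed: 1/60 → 1/50 → 1/40 → 1/30 → 1/25 → 1/20 — 1 2/3 stops slower (brighter).
ISO: 1000 → 1250 → 1600 → 2000 → 2500 → 3200 → 4000 → 5000 → 6400 — 2 2/3 stops higher (brighter).
Net: −1/3 +1 2/3 +2 2/3 = +4 stops.

4 stops brighter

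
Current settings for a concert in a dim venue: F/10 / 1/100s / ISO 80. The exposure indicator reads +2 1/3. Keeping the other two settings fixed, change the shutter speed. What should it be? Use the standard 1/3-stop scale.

Overexposed by 2 1/3 stops → need 2 1/3 stops darker.
Shutter speed: 1/100 → 1/125 → 1/160 → 1/200 → 1/250 → 1/320 → 1/400 → 1/500.

1/500s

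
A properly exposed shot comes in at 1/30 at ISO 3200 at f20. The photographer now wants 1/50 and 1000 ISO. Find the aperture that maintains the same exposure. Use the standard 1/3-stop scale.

Shutter speed: 1/30 → 1/40 → 1/50 — 2/3 stop shorter (darker).
ISO: 3200 → 2500 → 2000 → 1600 → 1250 → 1000 — 1 2/3 stops lower (darker).
Net change so far: 2 1/3 stops darker. Offset with the aperture: f/20 → f/18 → f/16 → f/14 → f/13 → f/11 → f/10 → f/9.

f/9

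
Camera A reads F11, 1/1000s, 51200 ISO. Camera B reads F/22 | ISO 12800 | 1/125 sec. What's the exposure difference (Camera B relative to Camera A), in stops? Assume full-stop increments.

Aperture: f/11 → f/16 → f/22 — 2 stops narrower (darker).
Shutter speed: 1/1000 → 1/500 → 1/250 → 1/125 — 3 stops slower (brighter).
ISO: 51200 → 25600 → 12800 — 2 stops dropped (darker).
Net: −2 +3 −2 = −1 stop.

1 stop darker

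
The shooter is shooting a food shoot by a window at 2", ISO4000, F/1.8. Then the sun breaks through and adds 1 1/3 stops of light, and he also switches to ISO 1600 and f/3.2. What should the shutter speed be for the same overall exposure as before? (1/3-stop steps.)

Scene light: 1 1/3 stops brighter.
ISO: 4000 → 3200 → 2500 → 2000 → 1600 — 1 1/3 stops lower (darker).
Aperture: f/1.8 → f/2 → f/2.2 → f/2.5 → f/2.8 → f/3.2 — 1 2/3 stops narrower (darker).
Net so far: 1 2/3 stops darker. Shutter speed: 2 → 2.5 → 3.2 → 4 → 5 → 6.

6 s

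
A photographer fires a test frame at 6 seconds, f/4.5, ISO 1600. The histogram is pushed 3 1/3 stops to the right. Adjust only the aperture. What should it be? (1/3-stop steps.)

Overexposed by 3 1/3 stops → need 3 1/3 stops darker.
Aperture: f/4.5 → f/5 → f/5.6 → f/6.3 → f/7.1 → f/8 → f/9 → f/10 → f/11 → f/13 → f/14.

f/14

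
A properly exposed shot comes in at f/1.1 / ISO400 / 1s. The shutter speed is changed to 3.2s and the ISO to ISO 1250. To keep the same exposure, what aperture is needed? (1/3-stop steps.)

f/3.5

Shutter speed: 1 → 1.3 → 1.6 → 2 → 2.5 → 3.2 — 1 2/3 stops slower (brighter).
ISO: 400 → 500 → 640 → 800 → 1000 → 1250 — 1 2/3 stops raised (brighter).
Net change so far: 3 1/3 stops brighter. Offset with the aperture: f/1.1 → f/1.2 → f/1.4 → f/1.6 → f/1.8 → f/2 → f/2.2 → f/2.5 → f/2.8 → f/3.2 → f/3.5.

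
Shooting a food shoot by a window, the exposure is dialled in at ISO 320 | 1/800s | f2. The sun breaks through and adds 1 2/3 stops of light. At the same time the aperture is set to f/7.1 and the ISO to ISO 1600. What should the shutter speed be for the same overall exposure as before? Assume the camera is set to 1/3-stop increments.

Scene light: 1 2/3 stops brighter.
Aperture: f/2 → f/2.2 → f/2.5 → f/2.8 → f/3.2 → f/3.5 → f/4 → f/4.5 → f/5 → f/5.6 → f/6.3 → f/7.1 — 3 2/3 stops narrower (darker).
ISO: 320 → 400 → 500 → 640 → 800 → 1000 → 1250 → 1600 — 2 1/3 stops higher (brighter).
Net so far: 1/3 stop brighter. Shutter speed: 1/800 → 1/1000.

1/1000s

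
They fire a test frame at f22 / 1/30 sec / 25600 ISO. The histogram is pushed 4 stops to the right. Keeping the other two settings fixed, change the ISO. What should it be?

Overexposed by 4 stops → need 4 stops darker.
ISO: 25600 → 12800 → 6400 → 3200 → 1600.

ISO 1600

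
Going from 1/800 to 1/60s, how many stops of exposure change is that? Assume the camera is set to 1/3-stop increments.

1/800 → 1/640 → 1/500 → 1/400 → 1/320 → 1/250 → 1/200 → 1/160 → 1/125 → 1/100 → 1/80 → 1/60 — count the steps: 11 third-stops = 3 2/3 stops.

3 2/3 stops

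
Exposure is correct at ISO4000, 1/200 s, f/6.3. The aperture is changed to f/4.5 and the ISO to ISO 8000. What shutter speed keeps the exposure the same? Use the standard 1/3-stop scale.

Aperture: f/6.3 → f/5.6 → f/5 → f/4.5 — 1 stop opened up (brighter).
ISO: 4000 → 5000 → 6400 → 8000 — 1 stop raised (brighter).
Net change so far: 2 stops brighter. Offset with the shutter speed: 1/200 → 1/250 → 1/320 → 1/400 → 1/500 → 1/640 → 1/800.

1/800s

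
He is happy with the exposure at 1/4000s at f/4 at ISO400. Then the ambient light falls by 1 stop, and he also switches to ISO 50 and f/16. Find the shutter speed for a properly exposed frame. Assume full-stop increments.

1/15s

Scene light: 1 stop darker.
ISO: 400 → 200 → 100 → 50 — 3 stops dropped (darker).
Aperture: f/4 → f/5.6 → f/8 → f/11 → f/16 — 4 stops smaller aperture (darker).
Net so far: 8 stops darker. Shutter speed: 1/4000 → 1/2000 → 1/1000 → 1/500 → 1/250 → 1/125 → 1/60 → 1/30 → 1/15.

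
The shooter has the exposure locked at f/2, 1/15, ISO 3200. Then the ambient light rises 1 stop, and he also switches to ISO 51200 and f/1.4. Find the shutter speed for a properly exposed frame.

Scene light: 1 stop brighter.
ISO: 3200 → 6400 → 12800 → 25600 → 51200 — 4 stops higher (brighter).
Aperture: f/2 → f/1.4 — 1 stop larger aperture (brighter).
Net so far: 6 stops brighter. Shutter speed: 1/15 → 1/30 → 1/60 → 1/125 → 1/250 → 1/500 → 1/1000.

1/1000s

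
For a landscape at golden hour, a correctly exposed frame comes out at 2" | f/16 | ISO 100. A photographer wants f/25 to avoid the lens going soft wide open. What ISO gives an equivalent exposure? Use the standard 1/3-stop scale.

ISO 250

Aperture: f/16 → f/18 → f/20 → f/22 → f/25 — 1 1/3 stops stopped down (darker).
Need 1 1/3 stops brighter from the ISO: 100 → 125 → 160 → 200 → 250.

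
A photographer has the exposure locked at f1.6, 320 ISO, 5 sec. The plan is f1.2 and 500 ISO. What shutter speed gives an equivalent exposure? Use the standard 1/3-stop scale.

2 s

Aperture: f/1.6 → f/1.4 → f/1.2 — 2/3 stop larger aperture (brighter).
ISO: 320 → 400 → 500 — 2/3 stop raised (brighter).
Net change so far: 1 1/3 stops brighter. Offset with the shutter speed: 5 → 4 → 3.2 → 2.5 → 2.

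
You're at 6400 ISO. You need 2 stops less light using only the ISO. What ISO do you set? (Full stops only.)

ISO 1600

ISO: 6400 → 3200 → 1600 — 2 stops lower (darker).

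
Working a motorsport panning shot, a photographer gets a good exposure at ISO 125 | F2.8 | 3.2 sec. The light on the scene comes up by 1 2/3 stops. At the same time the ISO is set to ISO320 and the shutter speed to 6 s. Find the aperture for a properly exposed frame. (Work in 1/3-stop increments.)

f/11

Scene light: 1 2/3 stops brighter.
ISO: 125 → 160 → 200 → 250 → 320 — 1 1/3 stops raised (brighter).
Shutter speed: 3.2 → 4 → 5 → 6 — 1 stop slower (brighter).
Net so far: 4 stops brighter. Aperture: f/2.8 → f/3.2 → f/3.5 → f/4 → f/4.5 → f/5 → f/5.6 → f/6.3 → f/7.1 → f/8 → f/9 → f/10 → f/11.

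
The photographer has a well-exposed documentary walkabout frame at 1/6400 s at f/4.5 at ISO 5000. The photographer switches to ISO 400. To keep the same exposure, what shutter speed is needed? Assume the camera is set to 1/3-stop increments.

ISO: 5000 → 4000 → 3200 → 2500 → 2000 → 1600 → 1250 → 1000 → 800 → 640 → 500 → 400 — 3 2/3 stops lower (darker).
Need 3 2/3 stops brighter from the shutter speed: 1/6400 → 1/5000 → 1/4000 → 1/3200 → 1/2500 → 1/2000 → 1/1600 → 1/1250 → 1/1000 → 1/800 → 1/640 → 1/500.

1/500s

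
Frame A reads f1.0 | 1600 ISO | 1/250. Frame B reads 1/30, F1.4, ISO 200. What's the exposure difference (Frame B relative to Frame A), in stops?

Aperture: f/1.0 → f/1.4 — 1 stop stopped down (darker).
Shutter speed: 1/250 → 1/125 → 1/60 → 1/30 — 3 stops slower (brighter).
ISO: 1600 → 800 → 400 → 200 — 3 stops dropped (darker).
Net: −1 +3 −3 = −1 stop.

1 stop darker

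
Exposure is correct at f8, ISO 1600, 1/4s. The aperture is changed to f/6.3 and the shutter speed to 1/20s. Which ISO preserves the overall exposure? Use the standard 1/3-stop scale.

Aperture: f/8 → f/7.1 → f/6.3 — 2/3 stop wider (brighter).
Shutter speed: 1/4 → 1/5 → 1/6 → 1/8 → 1/10 → 1/13 → 1/15 → 1/20 — 2 1/3 stops faster (darker).
Net change so far: 1 2/3 stops darker. Offset with the ISO: 1600 → 2000 → 2500 → 3200 → 4000 → 5000.

ISO 5000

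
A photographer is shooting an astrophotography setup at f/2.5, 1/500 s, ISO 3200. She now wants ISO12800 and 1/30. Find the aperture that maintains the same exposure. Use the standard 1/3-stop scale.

f/20

ISO: 3200 → 4000 → 5000 → 6400 → 8000 → 10000 → 12800 — 2 stops raised (brighter).
Shutter speed: 1/500 → 1/400 → 1/320 → 1/250 → 1/200 → 1/160 → 1/125 → 1/100 → 1/80 → 1/60 → 1/50 → 1/40 → 1/30 — 4 stops slower (brighter).
Net change so far: 6 stops brighter. Offset with the aperture: f/2.5 → f/2.8 → f/3.2 → f/3.5 → f/4 → f/4.5 → f/5 → f/5.6 → f/6.3 → f/7.1 → f/8 → f/9 → f/10 → f/11 → f/13 → f/14 → f/16 → f/18 → f/20.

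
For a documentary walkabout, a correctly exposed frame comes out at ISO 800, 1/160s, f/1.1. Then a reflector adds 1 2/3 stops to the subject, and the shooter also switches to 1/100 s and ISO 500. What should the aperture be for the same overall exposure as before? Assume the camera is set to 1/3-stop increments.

f/2

Scene light: 1 2/3 stops brighter.
Shutter speed: 1/160 → 1/125 → 1/100 — 2/3 stop slower (brighter).
ISO: 800 → 640 → 500 — 2/3 stop dropped (darker).
Net so far: 1 2/3 stops brighter. Aperture: f/1.1 → f/1.2 → f/1.4 → f/1.6 → f/1.8 → f/2.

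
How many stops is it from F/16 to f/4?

f/16 → f/11 → f/8 → f/5.6 → f/4 — count the steps: 4 stops.

4 stops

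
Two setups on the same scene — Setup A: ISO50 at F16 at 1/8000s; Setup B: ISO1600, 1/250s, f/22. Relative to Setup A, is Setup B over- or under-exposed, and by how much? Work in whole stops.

Aperture: f/16 → f/22 — 1 stop smaller aperture (darker).
Shutter speed: 1/8000 → 1/4000 → 1/2000 → 1/1000 → 1/500 → 1/250 — 5 stops longer (brighter).
ISO: 50 → 100 → 200 → 400 → 800 → 1600 — 5 stops higher (brighter).
Net: −1 +5 +5 = +9 stops.

9 stops brighter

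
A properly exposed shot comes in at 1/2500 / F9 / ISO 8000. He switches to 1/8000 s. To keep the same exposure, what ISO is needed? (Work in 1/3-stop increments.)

ISO 25600

Shutter speed: 1/2500 → 1/3200 → 1/4000 → 1/5000 → 1/6400 → 1/8000 — 1 2/3 stops faster (darker).
Need 1 2/3 stops brighter from the ISO: 8000 → 10000 → 12800 → 16000 → 20000 → 25600.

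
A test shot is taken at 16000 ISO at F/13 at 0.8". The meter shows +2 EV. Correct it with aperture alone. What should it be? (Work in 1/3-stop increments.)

Overexposed by 2 stops → need 2 stops darker.
Aperture: f/13 → f/14 → f/16 → f/18 → f/20 → f/22 → f/25.

f/25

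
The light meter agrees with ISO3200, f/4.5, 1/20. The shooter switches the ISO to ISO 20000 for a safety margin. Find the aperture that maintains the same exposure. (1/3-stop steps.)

f/11

ISO: 3200 → 4000 → 5000 → 6400 → 8000 → 10000 → 12800 → 16000 → 20000 — 2 2/3 stops higher (brighter).
Need 2 2/3 stops darker from the aperture: f/4.5 → f/5 → f/5.6 → f/6.3 → f/7.1 → f/8 → f/9 → f/10 → f/11.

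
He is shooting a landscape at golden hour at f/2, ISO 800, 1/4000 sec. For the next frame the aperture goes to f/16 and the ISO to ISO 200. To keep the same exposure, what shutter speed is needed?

Aperture: f/2 → f/2.8 → f/4 → f/5.6 → f/8 → f/11 → f/16 — 6 stops stopped down (darker).
ISO: 800 → 400 → 200 — 2 stops lower (darker).
Net change so far: 8 stops darker. Offset with the shutter speed: 1/4000 → 1/2000 → 1/1000 → 1/500 → 1/250 → 1/125 → 1/60 → 1/30 → 1/15.

1/15s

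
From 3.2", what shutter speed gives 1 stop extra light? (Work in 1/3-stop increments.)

Shutter speed: 3.2 → 4 → 5 → 6 — 1 stop longer (brighter).

6 s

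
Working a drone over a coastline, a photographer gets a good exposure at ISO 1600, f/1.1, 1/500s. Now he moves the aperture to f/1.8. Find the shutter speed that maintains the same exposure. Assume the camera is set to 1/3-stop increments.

1/200s

Aperture: f/1.1 → f/1.2 → f/1.4 → f/1.6 → f/1.8 — 1 1/3 stops stopped down (darker).
Need 1 1/3 stops brighter from the shutter speed: 1/500 → 1/400 → 1/320 → 1/250 → 1/200.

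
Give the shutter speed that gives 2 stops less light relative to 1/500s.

1/2000s

Shutter speed: 1/500 → 1/1000 → 1/2000 — 2 stops shorter (darker).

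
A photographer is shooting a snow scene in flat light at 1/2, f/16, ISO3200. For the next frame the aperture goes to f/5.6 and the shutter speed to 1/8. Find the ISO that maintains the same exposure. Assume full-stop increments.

ISO 1600

Aperture: f/16 → f/11 → f/8 → f/5.6 — 3 stops larger aperture (brighter).
Shutter speed: 1/2 → 1/4 → 1/8 — 2 stops shorter (darker).
Net change so far: 1 stop brighter. Offset with the ISO: 3200 → 1600.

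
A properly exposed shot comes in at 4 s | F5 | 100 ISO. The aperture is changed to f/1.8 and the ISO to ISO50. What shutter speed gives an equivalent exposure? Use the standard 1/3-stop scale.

1 s

Aperture: f/5 → f/4.5 → f/4 → f/3.5 → f/3.2 → f/2.8 → f/2.5 → f/2.2 → f/2 → f/1.8 — 3 stops opened up (brighter).
ISO: 100 → 80 → 64 → 50 — 1 stop lower (darker).
Net change so far: 2 stops brighter. Offset with the shutter speed: 4 → 3.2 → 2.5 → 2 → 1.6 → 1.3 → 1.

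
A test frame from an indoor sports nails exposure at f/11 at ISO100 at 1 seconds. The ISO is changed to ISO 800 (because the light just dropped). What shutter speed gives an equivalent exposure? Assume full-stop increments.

1/8s

ISO: 100 → 200 → 400 → 800 — 3 stops raised (brighter).
Need 3 stops darker from the shutter speed: 1 → 1/2 → 1/4 → 1/8.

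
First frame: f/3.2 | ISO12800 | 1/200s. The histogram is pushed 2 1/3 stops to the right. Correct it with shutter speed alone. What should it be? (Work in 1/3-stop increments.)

Overexposed by 2 1/3 stops → need 2 1/3 stops darker.
Shutter speed: 1/200 → 1/250 → 1/320 → 1/400 → 1/500 → 1/640 → 1/800 → 1/1000.

1/1000s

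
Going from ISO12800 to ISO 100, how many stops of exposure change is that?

12800 → 6400 → 3200 → 1600 → 800 → 400 → 200 → 100 — count the steps: 7 stops.

7 stops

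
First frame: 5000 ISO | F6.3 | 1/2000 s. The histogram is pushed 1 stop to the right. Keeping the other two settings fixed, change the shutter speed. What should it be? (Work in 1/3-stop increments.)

1/4000s

Overexposed by 1 stop → need 1 stop darker.
Shutter speed: 1/2000 → 1/2500 → 1/3200 → 1/4000.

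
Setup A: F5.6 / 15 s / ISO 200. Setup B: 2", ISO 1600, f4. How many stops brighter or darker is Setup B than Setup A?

Aperture: f/5.6 → f/4 — 1 stop opened up (brighter).
Shutter speed: 15 → 8 → 4 → 2 — 3 stops shorter (darker).
ISO: 200 → 400 → 800 → 1600 — 3 stops higher (brighter).
Net: +1 −3 +3 = +1 stop.

1 stop brighter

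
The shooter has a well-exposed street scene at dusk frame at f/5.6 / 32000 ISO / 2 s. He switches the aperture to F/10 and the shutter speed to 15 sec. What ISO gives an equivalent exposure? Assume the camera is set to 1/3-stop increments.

Aperture: f/5.6 → f/6.3 → f/7.1 → f/8 → f/9 → f/10 — 1 2/3 stops stopped down (darker).
Shutter speed: 2 → 2.5 → 3.2 → 4 → 5 → 6 → 8 → 10 → 13 → 15 — 3 stops longer (brighter).
Net change so far: 1 1/3 stops brighter. Offset with the ISO: 32000 → 25600 → 20000 → 16000 → 12800.

ISO 12800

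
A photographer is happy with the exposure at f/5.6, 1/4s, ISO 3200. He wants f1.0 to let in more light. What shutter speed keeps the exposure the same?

1/125s

Aperture: f/5.6 → f/4 → f/2.8 → f/2 → f/1.4 → f/1.0 — 5 stops wider (brighter).
Need 5 stops darker from the shutter speed: 1/4 → 1/8 → 1/15 → 1/30 → 1/60 → 1/125.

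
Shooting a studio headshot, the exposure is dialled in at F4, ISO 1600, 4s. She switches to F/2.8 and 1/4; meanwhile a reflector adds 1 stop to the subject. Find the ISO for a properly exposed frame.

Scene light: 1 stop brighter.
Aperture: f/4 → f/2.8 — 1 stop wider (brighter).
Shutter speed: 4 → 2 → 1 → 1/2 → 1/4 — 4 stops faster (darker).
Net so far: 2 stops darker. ISO: 1600 → 3200 → 6400.

ISO 6400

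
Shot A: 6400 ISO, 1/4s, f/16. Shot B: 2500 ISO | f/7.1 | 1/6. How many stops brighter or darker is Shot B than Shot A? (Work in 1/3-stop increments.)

Aperture: f/16 → f/14 → f/13 → f/11 → f/10 → f/9 → f/8 → f/7.1 — 2 1/3 stops wider (brighter).
Shutter speed: 1/4 → 1/5 → 1/6 — 2/3 stop shorter (darker).
ISO: 6400 → 5000 → 4000 → 3200 → 2500 — 1 1/3 stops dropped (darker).
Net: +2 1/3 −2/3 −1 1/3 = +1/3 stops.

1/3 stop brighter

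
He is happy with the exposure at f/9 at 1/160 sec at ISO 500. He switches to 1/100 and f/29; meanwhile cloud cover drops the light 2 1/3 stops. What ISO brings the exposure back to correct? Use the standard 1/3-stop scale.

Scene light: 2 1/3 stops darker.
Shutter speed: 1/160 → 1/125 → 1/100 — 2/3 stop slower (brighter).
Aperture: f/9 → f/10 → f/11 → f/13 → f/14 → f/16 → f/18 → f/20 → f/22 → f/25 → f/29 — 3 1/3 stops narrower (darker).
Net so far: 5 stops darker. ISO: 500 → 640 → 800 → 1000 → 1250 → 1600 → 2000 → 2500 → 3200 → 4000 → 5000 → 6400 → 8000 → 10000 → 12800 → 16000.

ISO 16000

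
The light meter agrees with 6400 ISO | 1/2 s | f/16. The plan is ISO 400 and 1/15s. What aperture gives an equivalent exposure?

f/1.4

ISO: 6400 → 3200 → 1600 → 800 → 400 — 4 stops lower (darker).
Shutter speed: 1/2 → 1/4 → 1/8 → 1/15 — 3 stops faster (darker).
Net change so far: 7 stops darker. Offset with the aperture: f/16 → f/11 → f/8 → f/5.6 → f/4 → f/2.8 → f/2 → f/1.4.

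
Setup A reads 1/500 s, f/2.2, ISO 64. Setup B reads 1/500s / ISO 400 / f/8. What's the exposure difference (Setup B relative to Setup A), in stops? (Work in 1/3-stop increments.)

1 stop darker

Aperture: f/2.2 → f/2.5 → f/2.8 → f/3.2 → f/3.5 → f/4 → f/4.5 → f/5 → f/5.6 → f/6.3 → f/7.1 → f/8 — 3 2/3 stops stopped down (darker).
Shutter speed: unchanged.
ISO: 64 → 80 → 100 → 125 → 160 → 200 → 250 → 320 → 400 — 2 2/3 stops higher (brighter).
Net: −3 2/3 +2 2/3 = −1 stop.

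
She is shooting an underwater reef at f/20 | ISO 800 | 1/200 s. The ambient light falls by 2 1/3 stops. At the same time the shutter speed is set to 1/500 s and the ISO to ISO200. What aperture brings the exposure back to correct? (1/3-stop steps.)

Scene light: 2 1/3 stops darker.
Shutter speed: 1/200 → 1/250 → 1/320 → 1/400 → 1/500 — 1 1/3 stops faster (darker).
ISO: 800 → 640 → 500 → 400 → 320 → 250 → 200 — 2 stops dropped (darker).
Net so far: 5 2/3 stops darker. Aperture: f/20 → f/18 → f/16 → f/14 → f/13 → f/11 → f/10 → f/9 → f/8 → f/7.1 → f/6.3 → f/5.6 → f/5 → f/4.5 → f/4 → f/3.5 → f/3.2 → f/2.8.

f/2.8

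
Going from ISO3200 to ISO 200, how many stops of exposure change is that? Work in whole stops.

4 stops

3200 → 1600 → 800 → 400 → 200 — count the steps: 4 stops.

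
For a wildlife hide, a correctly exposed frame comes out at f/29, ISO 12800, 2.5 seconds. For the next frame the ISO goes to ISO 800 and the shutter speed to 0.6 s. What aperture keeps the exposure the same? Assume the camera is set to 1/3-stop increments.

ISO: 12800 → 10000 → 8000 → 6400 → 5000 → 4000 → 3200 → 2500 → 2000 → 1600 → 1250 → 1000 → 800 — 4 stops dropped (darker).
Shutter speed: 2.5 → 2 → 1.6 → 1.3 → 1 → 0.8 → 0.6 — 2 stops faster (darker).
Net change so far: 6 stops darker. Offset with the aperture: f/29 → f/25 → f/22 → f/20 → f/18 → f/16 → f/14 → f/13 → f/11 → f/10 → f/9 → f/8 → f/7.1 → f/6.3 → f/5.6 → f/5 → f/4.5 → f/4 → f/3.5.

f/3.5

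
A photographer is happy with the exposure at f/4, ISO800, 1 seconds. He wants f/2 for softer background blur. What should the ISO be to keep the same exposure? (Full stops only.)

Aperture: f/4 → f/2.8 → f/2 — 2 stops larger aperture (brighter).
Need 2 stops darker from the ISO: 800 → 400 → 200.

ISO 200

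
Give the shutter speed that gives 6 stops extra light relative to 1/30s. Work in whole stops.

Shutter speed: 1/30 → 1/15 → 1/8 → 1/4 → 1/2 → 1 → 2 — 6 stops longer (brighter).

2 s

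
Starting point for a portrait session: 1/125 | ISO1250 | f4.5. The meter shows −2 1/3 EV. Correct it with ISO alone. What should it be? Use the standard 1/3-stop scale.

ISO 6400

Underexposed by 2 1/3 stops → need 2 1/3 stops brighter.
ISO: 1250 → 1600 → 2000 → 2500 → 3200 → 4000 → 5000 → 6400.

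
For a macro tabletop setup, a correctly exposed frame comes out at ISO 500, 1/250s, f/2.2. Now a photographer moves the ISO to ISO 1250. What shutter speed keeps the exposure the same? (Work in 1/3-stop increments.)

ISO: 500 → 640 → 800 → 1000 → 1250 — 1 1/3 stops raised (brighter).
Need 1 1/3 stops darker from the shutter speed: 1/250 → 1/320 → 1/400 → 1/500 → 1/640.

1/640s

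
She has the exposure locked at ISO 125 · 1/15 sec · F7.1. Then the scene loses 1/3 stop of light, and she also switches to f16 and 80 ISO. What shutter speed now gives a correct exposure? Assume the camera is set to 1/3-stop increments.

0.6 s

Scene light: 1/3 stop darker.
Aperture: f/7.1 → f/8 → f/9 → f/10 → f/11 → f/13 → f/14 → f/16 — 2 1/3 stops narrower (darker).
ISO: 125 → 100 → 80 — 2/3 stop lower (darker).
Net so far: 3 1/3 stops darker. Shutter speed: 1/15 → 1/13 → 1/10 → 1/8 → 1/6 → 1/5 → 1/4 → 0.3 → 0.4 → 0.5 → 0.6.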